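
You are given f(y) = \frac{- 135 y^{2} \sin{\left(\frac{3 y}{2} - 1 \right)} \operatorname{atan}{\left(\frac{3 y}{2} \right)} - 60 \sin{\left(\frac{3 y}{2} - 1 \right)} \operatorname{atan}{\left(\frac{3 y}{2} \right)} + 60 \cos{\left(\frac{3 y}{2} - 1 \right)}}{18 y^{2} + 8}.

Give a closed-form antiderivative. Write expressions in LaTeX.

An antiderivative is F(y) = 5 \cos{\left(\frac{3 y}{2} - 1 \right)} \operatorname{atan}{\left(\frac{3 y}{2} \right)}.

f has the shape u'v + uv' for u = 5 \operatorname{atan}{\left(\frac{3 y}{2} \right)} and v = \cos{\left(\frac{3 y}{2} - 1 \right)} — it is the derivative of the product u*v.
Check: d/dy[5 \cos{\left(\frac{3 y}{2} - 1 \right)} \operatorname{atan}{\left(\frac{3 y}{2} \right)}] = \frac{- 135 y^{2} \sin{\left(\frac{3 y}{2} - 1 \right)} \operatorname{atan}{\left(\frac{3 y}{2} \right)} - 60 \sin{\left(\frac{3 y}{2} - 1 \right)} \operatorname{atan}{\left(\frac{3 y}{2} \right)} + 60 \cos{\left(\frac{3 y}{2} - 1 \right)}}{18 y^{2} + 8} = f(y).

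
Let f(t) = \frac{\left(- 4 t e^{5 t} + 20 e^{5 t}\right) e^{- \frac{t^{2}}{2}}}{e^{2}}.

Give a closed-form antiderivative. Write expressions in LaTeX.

An antiderivative is F(t) = \frac{4 e^{5 t} e^{- \frac{t^{2}}{2}}}{e^{2}}.

The substitution u = - \frac{t^{2}}{2} + 5 t - 2 works: f is exactly (dF/du)*(du/dt) for that inner function.
Check: d/dt[\frac{4 e^{5 t} e^{- \frac{t^{2}}{2}}}{e^{2}}] = \frac{\left(- 4 t e^{5 t} + 20 e^{5 t}\right) e^{- \frac{t^{2}}{2}}}{e^{2}} = f(t).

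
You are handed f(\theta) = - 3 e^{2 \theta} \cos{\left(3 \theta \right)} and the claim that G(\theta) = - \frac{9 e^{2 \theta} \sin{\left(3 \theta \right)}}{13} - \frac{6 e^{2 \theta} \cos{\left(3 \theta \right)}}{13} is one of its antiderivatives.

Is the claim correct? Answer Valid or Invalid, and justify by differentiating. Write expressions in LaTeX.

Valid. The derivative of G reproduces f.

d/d\theta[G] = - 3 e^{2 \theta} \cos{\left(3 \theta \right)}
This equals f(\theta) exactly, so the claim holds.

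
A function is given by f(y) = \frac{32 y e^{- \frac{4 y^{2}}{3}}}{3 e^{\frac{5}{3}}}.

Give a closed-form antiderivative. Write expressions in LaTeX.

An antiderivative is F(y) = - \frac{4 e^{- \frac{4 y^{2}}{3}}}{e^{\frac{5}{3}}}.

f matches the chain-rule pattern g'(h)*h' with inner function h(y) = - \frac{4 y^{2}}{3} - \frac{5}{3}; substituting u = h(y) collapses the integral.
Check: d/dy[- \frac{4 e^{- \frac{4 y^{2}}{3}}}{e^{\frac{5}{3}}}] = \frac{32 y e^{- \frac{4 y^{2}}{3}}}{3 e^{\frac{5}{3}}} = f(y).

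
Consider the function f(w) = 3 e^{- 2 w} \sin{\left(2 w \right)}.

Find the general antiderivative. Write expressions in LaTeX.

Check any antiderivative F(w) by computing F'(w) and comparing it with f(w).
Check: d/dw[- \frac{3 \left(\sin{\left(2 w \right)} + \cos{\left(2 w \right)}\right) e^{- 2 w}}{4}] = 3 e^{- 2 w} \sin{\left(2 w \right)} = f(w).

F(w) = - \frac{3 \left(\sin{\left(2 w \right)} + \cos{\left(2 w \right)}\right) e^{- 2 w}}{4} + C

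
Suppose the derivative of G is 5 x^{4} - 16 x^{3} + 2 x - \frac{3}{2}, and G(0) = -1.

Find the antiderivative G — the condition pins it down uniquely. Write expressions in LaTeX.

Integrate term by term and add the pieces.
A general antiderivative is x^{5} - 4 x^{4} + x^{2} - \frac{3 x}{2} + C.
The condition gives C = -1 - (0) = -1.
So G(x) = \frac{2 x^{5} - 8 x^{4} + 2 x^{2} - 3 x - 2}{2}.
Check: d/dx[\frac{2 x^{5} - 8 x^{4} + 2 x^{2} - 3 x - 2}{2}] = 5 x^{4} - 16 x^{3} + 2 x - \frac{3}{2} = G'(x).

G(x) = \frac{2 x^{5} - 8 x^{4} + 2 x^{2} - 3 x - 2}{2}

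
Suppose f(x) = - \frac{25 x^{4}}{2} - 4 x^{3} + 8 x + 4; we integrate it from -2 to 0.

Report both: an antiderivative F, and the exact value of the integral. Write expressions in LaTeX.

Antiderivative: F(x) = - \frac{5 x^{5}}{2} - x^{4} + 4 x^{2} + 4 x; value = -72

Integrate term by term and add the pieces.
F(x) = - \frac{5 x^{5}}{2} - x^{4} + 4 x^{2} + 4 x is an antiderivative of f.
Check: d/dx[- \frac{5 x^{5}}{2} - x^{4} + 4 x^{2} + 4 x] = - \frac{25 x^{4}}{2} - 4 x^{3} + 8 x + 4 = f(x).
F(0) = 0; F(-2) = 72.
Integral = F(0) - F(-2) = -72.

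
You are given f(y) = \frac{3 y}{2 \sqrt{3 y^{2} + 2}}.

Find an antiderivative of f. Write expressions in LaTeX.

An antiderivative is F(y) = \frac{\sqrt{3 y^{2} + 2}}{2}.

The substitution u = 3 y^{2} + 2 works: f is exactly (dF/du)*(du/dy) for that inner function.
Check: d/dy[\frac{\sqrt{3 y^{2} + 2}}{2}] = \frac{3 y}{2 \sqrt{3 y^{2} + 2}} = f(y).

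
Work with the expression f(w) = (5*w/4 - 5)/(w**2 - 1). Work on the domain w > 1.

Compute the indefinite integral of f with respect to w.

F(w) = -15*log(w - 1)/8 + 25*log(w + 1)/8 + C

The denominator factors as 4*(w - 1)*(w + 1); partial fractions split f into directly integrable pieces: 25/(8*(w + 1)) - 15/(8*(w - 1)).
Check: d/dw[-15*log(w - 1)/8 + 25*log(w + 1)/8] = (5*w - 20)/(4*w**2 - 4), which equals f(w).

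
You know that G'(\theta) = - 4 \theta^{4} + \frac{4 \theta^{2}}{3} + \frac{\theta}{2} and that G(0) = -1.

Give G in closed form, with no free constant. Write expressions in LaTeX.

Integrate term by term and add the pieces.
A general antiderivative is - \frac{4 \theta^{5}}{5} + \frac{4 \theta^{3}}{9} + \frac{\theta^{2}}{4} + C.
The condition gives C = -1 - (0) = -1.
So G(\theta) = \frac{- 144 \theta^{5} + 80 \theta^{3} + 45 \theta^{2} - 180}{180}.
Check: d/d\theta[\frac{- 144 \theta^{5} + 80 \theta^{3} + 45 \theta^{2} - 180}{180}] = - 4 \theta^{4} + \frac{4 \theta^{2}}{3} + \frac{\theta}{2} = G'(\theta).

G(\theta) = \frac{- 144 \theta^{5} + 80 \theta^{3} + 45 \theta^{2} - 180}{180}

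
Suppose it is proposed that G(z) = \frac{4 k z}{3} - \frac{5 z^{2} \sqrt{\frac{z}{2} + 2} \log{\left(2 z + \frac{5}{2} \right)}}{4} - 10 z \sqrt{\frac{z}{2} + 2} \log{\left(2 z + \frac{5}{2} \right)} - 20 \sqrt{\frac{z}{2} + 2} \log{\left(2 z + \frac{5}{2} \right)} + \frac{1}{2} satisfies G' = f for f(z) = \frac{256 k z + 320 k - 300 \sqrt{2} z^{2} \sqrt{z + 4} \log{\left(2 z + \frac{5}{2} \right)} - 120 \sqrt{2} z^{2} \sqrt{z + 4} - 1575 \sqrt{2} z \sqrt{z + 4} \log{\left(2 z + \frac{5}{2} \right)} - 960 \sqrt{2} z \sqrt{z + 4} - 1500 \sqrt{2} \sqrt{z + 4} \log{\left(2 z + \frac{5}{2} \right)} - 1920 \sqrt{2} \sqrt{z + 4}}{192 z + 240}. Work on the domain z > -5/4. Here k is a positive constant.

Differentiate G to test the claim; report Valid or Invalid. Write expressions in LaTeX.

Valid - differentiating G returns exactly f.

d/dz[G] = \frac{256 k z \sqrt{z + 4} + 320 k \sqrt{z + 4} - 300 \sqrt{2} z^{3} \log{\left(2 z + \frac{5}{2} \right)} - 120 \sqrt{2} z^{3} - 2775 \sqrt{2} z^{2} \log{\left(2 z + \frac{5}{2} \right)} - 1440 \sqrt{2} z^{2} - 7800 \sqrt{2} z \log{\left(2 z + \frac{5}{2} \right)} - 5760 \sqrt{2} z - 6000 \sqrt{2} \log{\left(2 z + \frac{5}{2} \right)} - 7680 \sqrt{2}}{192 z \sqrt{z + 4} + 240 \sqrt{z + 4}}
This equals f(z) exactly, so the claim holds.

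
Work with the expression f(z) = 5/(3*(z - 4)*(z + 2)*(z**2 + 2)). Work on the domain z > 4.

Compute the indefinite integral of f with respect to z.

Factor the denominator (3*(z - 4)*(z + 2)*(z**2 + 2)) and decompose: f = 5*(z - 5)/(162*(z**2 + 2)) - 5/(108*(z + 2)) + 5/(324*(z - 4)); each piece integrates to a log, atan, or power term.
Check: d/dz[5*(log(z - 4) - 3*log(z + 2) + log(z**2 + 2) - 5*sqrt(2)*atan(sqrt(2)*z/2))/324] = 5/(3*z**4 - 6*z**3 - 18*z**2 - 12*z - 48), which equals f(z).

F(z) = 5*(log(z - 4) - 3*log(z + 2) + log(z**2 + 2) - 5*sqrt(2)*atan(sqrt(2)*z/2))/324 + C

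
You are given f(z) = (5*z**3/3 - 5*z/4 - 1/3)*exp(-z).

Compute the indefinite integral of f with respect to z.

F(z) = (-20*z**3 - 60*z**2 - 105*z - 101)*exp(-z)/12 + C

Recognize the product-rule pattern: f = u'v + uv' with u = -5*z**3/3 - 5*z**2 - 35*z/4 - 101/12, v = exp(-z), so integration by parts undoes it.
Check: d/dz[(-20*z**3 - 60*z**2 - 105*z - 101)*exp(-z)/12] = (20*z**3 - 15*z - 4)*exp(-z)/12, which equals f(z).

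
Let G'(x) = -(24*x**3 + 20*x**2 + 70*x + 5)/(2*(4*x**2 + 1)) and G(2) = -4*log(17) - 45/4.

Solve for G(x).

A first test for any G(x): its x-derivative must equal the given G'(x).
A general antiderivative is -3*x**2/2 - 5*x/2 - 4*log(4*x**2 + 1) - 1/4 + C.
The condition gives C = -4*log(17) - 45/4 - (-4*log(17) - 45/4) = 0.
So G(x) = -3*x**2/2 - 5*x/2 - 4*log(4*x**2 + 1) - 1/4.
Check: d/dx[-3*x**2/2 - 5*x/2 - 4*log(4*x**2 + 1) - 1/4] = (-24*x**3 - 20*x**2 - 70*x - 5)/(8*x**2 + 2), which equals G'(x).

G(x) = -3*x**2/2 - 5*x/2 - 4*log(4*x**2 + 1) - 1/4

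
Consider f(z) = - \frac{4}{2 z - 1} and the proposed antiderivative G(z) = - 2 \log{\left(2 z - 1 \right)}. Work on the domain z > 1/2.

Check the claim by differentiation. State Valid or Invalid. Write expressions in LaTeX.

d/dz[G] = - \frac{4}{2 z - 1}
This equals f(z) exactly, so the claim holds.

Valid: G'(z) = f(z).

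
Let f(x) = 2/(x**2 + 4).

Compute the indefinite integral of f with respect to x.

Recover f(x) by differentiating a candidate F(x); any mismatch rules it out.
Check: d/dx[atan(x/2)] = 2/(x**2 + 4) = f(x).

F(x) = atan(x/2) + C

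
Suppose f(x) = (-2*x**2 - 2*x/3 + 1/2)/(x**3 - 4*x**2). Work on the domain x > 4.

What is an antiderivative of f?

Factor the denominator (6*x**2*(x - 4)) and decompose: f = -205/(96*(x - 4)) + 13/(96*x) - 1/(8*x**2); each piece integrates to a log, atan, or power term.
Check: d/dx[13*log(x)/96 - 205*log(x - 4)/96 + 1/(8*x)] = (-12*x**2 - 4*x + 3)/(6*x**3 - 24*x**2), which equals f(x).

An antiderivative is F(x) = 13*log(x)/96 - 205*log(x - 4)/96 + 1/(8*x).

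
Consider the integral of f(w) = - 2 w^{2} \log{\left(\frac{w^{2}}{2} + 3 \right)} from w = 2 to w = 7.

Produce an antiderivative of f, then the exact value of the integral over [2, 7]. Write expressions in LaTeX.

Since d/dw undoes antidifferentiation here, F'(w) = f(w) is required of F(w).
F(w) = - \frac{2 w^{3} \log{\left(\frac{w^{2}}{2} + 3 \right)}}{3} + \frac{4 w^{3}}{9} - 8 w + 8 \sqrt{6} \operatorname{atan}{\left(\frac{\sqrt{6} w}{6} \right)} is an antiderivative of f.
Check: d/dw[- \frac{2 w^{3} \log{\left(\frac{w^{2}}{2} + 3 \right)}}{3} + \frac{4 w^{3}}{9} - 8 w + 8 \sqrt{6} \operatorname{atan}{\left(\frac{\sqrt{6} w}{6} \right)}] = - 2 w^{2} \log{\left(\frac{w^{2}}{2} + 3 \right)} = f(w).
F(7) = - \frac{686 \log{\left(\frac{55}{2} \right)}}{3} + 8 \sqrt{6} \operatorname{atan}{\left(\frac{7 \sqrt{6}}{6} \right)} + \frac{868}{9}; F(2) = - \frac{112}{9} - \frac{16 \log{\left(5 \right)}}{3} + 8 \sqrt{6} \operatorname{atan}{\left(\frac{\sqrt{6}}{3} \right)}.
Integral = F(7) - F(2) = - \frac{686 \log{\left(\frac{55}{2} \right)}}{3} - 8 \sqrt{6} \operatorname{atan}{\left(\frac{\sqrt{6}}{3} \right)} + \frac{16 \log{\left(5 \right)}}{3} + 8 \sqrt{6} \operatorname{atan}{\left(\frac{7 \sqrt{6}}{6} \right)} + \frac{980}{9}.

Antiderivative: F(w) = - \frac{2 w^{3} \log{\left(\frac{w^{2}}{2} + 3 \right)}}{3} + \frac{4 w^{3}}{9} - 8 w + 8 \sqrt{6} \operatorname{atan}{\left(\frac{\sqrt{6} w}{6} \right)}; value = - \frac{686 \log{\left(\frac{55}{2} \right)}}{3} - 8 \sqrt{6} \operatorname{atan}{\left(\frac{\sqrt{6}}{3} \right)} + \frac{16 \log{\left(5 \right)}}{3} + 8 \sqrt{6} \operatorname{atan}{\left(\frac{7 \sqrt{6}}{6} \right)} + \frac{980}{9}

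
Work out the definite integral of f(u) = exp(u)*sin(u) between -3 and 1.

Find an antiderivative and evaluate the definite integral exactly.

A first test for any F(u): its u-derivative must equal f(u) identically.
F(u) = exp(u)*sin(u)/2 - exp(u)*cos(u)/2 is an antiderivative of f.
Check: d/du[exp(u)*sin(u)/2 - exp(u)*cos(u)/2] = exp(u)*sin(u) = f(u).
F(1) = -exp(1)*cos(1)/2 + exp(1)*sin(1)/2; F(-3) = -exp(-3)*sin(3)/2 - exp(-3)*cos(3)/2.
Integral = F(1) - F(-3) = -exp(1)*cos(1)/2 + exp(-3)*cos(3)/2 + exp(-3)*sin(3)/2 + exp(1)*sin(1)/2.

Antiderivative: F(u) = exp(u)*sin(u)/2 - exp(u)*cos(u)/2; value = -exp(1)*cos(1)/2 + exp(-3)*cos(3)/2 + exp(-3)*sin(3)/2 + exp(1)*sin(1)/2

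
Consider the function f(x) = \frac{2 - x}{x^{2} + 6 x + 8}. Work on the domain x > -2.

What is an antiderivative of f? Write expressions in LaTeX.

An antiderivative is F(x) = 2 \log{\left(x + 2 \right)} - 3 \log{\left(x + 4 \right)}.

Factor the denominator (\left(x + 2\right) \left(x + 4\right)) and decompose: f = - \frac{3}{x + 4} + \frac{2}{x + 2}; each piece integrates to a log, atan, or power term.
Check: d/dx[2 \log{\left(x + 2 \right)} - 3 \log{\left(x + 4 \right)}] = \frac{2 - x}{x^{2} + 6 x + 8} = f(x).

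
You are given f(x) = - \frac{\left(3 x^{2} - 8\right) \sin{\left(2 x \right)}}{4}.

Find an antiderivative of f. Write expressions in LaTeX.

Recover f(x) by differentiating a candidate F(x); any mismatch rules it out.
Check: d/dx[\frac{3 x^{2} \cos{\left(2 x \right)}}{8} - \frac{3 x \sin{\left(2 x \right)}}{8} - \frac{19 \cos{\left(2 x \right)}}{16}] = - \frac{3 x^{2} \sin{\left(2 x \right)}}{4} + 2 \sin{\left(2 x \right)}, which equals f(x).

An antiderivative is F(x) = \frac{3 x^{2} \cos{\left(2 x \right)}}{8} - \frac{3 x \sin{\left(2 x \right)}}{8} - \frac{19 \cos{\left(2 x \right)}}{16}.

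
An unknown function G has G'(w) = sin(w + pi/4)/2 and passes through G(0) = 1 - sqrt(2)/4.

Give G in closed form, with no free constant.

Whatever form G(w) takes, its d/dw must return the stated G'(w).
A general antiderivative is -cos(w + pi/4)/2 + C.
The condition gives C = 1 - sqrt(2)/4 - (-sqrt(2)/4) = 1.
So G(w) = -(cos(w + pi/4) - 2)/2.
Check: d/dw[-(cos(w + pi/4) - 2)/2] = sin(w + pi/4)/2 = G'(w).

G(w) = -(cos(w + pi/4) - 2)/2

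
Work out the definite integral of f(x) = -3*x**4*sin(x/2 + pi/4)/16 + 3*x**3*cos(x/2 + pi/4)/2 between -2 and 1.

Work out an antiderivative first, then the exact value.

f has the shape u'v + uv' for u = 3*x**4/8 and v = cos(x/2 + pi/4) — it is the derivative of the product u*v.
F(x) = 3*x**4*cos(x/2 + pi/4)/8 is an antiderivative of f.
Check: d/dx[3*x**4*cos(x/2 + pi/4)/8] = -3*x**4*sin(x/2 + pi/4)/16 + 3*x**3*cos(x/2 + pi/4)/2 = f(x).
F(1) = 3*cos(1/2 + pi/4)/8; F(-2) = 6*sin(pi/4 + 1).
Integral = F(1) - F(-2) = -6*sin(pi/4 + 1) + 3*cos(1/2 + pi/4)/8.

Antiderivative: F(x) = 3*x**4*cos(x/2 + pi/4)/8; value = -6*sin(pi/4 + 1) + 3*cos(1/2 + pi/4)/8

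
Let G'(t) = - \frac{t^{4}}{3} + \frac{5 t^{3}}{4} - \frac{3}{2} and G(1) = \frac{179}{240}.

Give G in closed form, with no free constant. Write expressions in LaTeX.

G(t) = - \frac{16 t^{5} - 75 t^{4} + 360 t - 480}{240}

Integrate term by term and add the pieces.
A general antiderivative is - \frac{t^{5}}{15} + \frac{5 t^{4}}{16} - \frac{3 t}{2} + C.
The condition gives C = \frac{179}{240} - (- \frac{301}{240}) = 2.
So G(t) = - \frac{16 t^{5} - 75 t^{4} + 360 t - 480}{240}.
Check: d/dt[- \frac{16 t^{5} - 75 t^{4} + 360 t - 480}{240}] = - \frac{t^{4}}{3} + \frac{5 t^{3}}{4} - \frac{3}{2} = G'(t).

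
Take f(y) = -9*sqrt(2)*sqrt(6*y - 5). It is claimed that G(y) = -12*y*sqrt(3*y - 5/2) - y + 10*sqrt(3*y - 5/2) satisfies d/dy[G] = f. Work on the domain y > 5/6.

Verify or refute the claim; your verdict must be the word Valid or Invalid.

Invalid: d/dy[G] - f = -1, which is not 0.

d/dy[G] = sqrt(2)*(-108*y - sqrt(2)*sqrt(6*y - 5) + 90)/(2*sqrt(6*y - 5))
d/dy[G] - f(y) = -1 != 0.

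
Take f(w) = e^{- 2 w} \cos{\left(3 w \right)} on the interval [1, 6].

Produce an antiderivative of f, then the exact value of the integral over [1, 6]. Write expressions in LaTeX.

Antiderivative: F(w) = - \frac{\left(- 3 \sin{\left(3 w \right)} + 2 \cos{\left(3 w \right)}\right) e^{- 2 w}}{13}; value = \frac{2 \cos{\left(3 \right)}}{13 e^{2}} - \frac{3 \sin{\left(3 \right)}}{13 e^{2}} + \frac{3 \sin{\left(18 \right)}}{13 e^{12}} - \frac{2 \cos{\left(18 \right)}}{13 e^{12}}

For F(w) to be correct the identity F'(w) - f(w) = 0 must hold.
F(w) = - \frac{\left(- 3 \sin{\left(3 w \right)} + 2 \cos{\left(3 w \right)}\right) e^{- 2 w}}{13} is an antiderivative of f.
Check: d/dw[- \frac{\left(- 3 \sin{\left(3 w \right)} + 2 \cos{\left(3 w \right)}\right) e^{- 2 w}}{13}] = e^{- 2 w} \cos{\left(3 w \right)} = f(w).
F(6) = \frac{3 \sin{\left(18 \right)}}{13 e^{12}} - \frac{2 \cos{\left(18 \right)}}{13 e^{12}}; F(1) = \frac{3 \sin{\left(3 \right)}}{13 e^{2}} - \frac{2 \cos{\left(3 \right)}}{13 e^{2}}.
Integral = F(6) - F(1) = \frac{2 \cos{\left(3 \right)}}{13 e^{2}} - \frac{3 \sin{\left(3 \right)}}{13 e^{2}} + \frac{3 \sin{\left(18 \right)}}{13 e^{12}} - \frac{2 \cos{\left(18 \right)}}{13 e^{12}}.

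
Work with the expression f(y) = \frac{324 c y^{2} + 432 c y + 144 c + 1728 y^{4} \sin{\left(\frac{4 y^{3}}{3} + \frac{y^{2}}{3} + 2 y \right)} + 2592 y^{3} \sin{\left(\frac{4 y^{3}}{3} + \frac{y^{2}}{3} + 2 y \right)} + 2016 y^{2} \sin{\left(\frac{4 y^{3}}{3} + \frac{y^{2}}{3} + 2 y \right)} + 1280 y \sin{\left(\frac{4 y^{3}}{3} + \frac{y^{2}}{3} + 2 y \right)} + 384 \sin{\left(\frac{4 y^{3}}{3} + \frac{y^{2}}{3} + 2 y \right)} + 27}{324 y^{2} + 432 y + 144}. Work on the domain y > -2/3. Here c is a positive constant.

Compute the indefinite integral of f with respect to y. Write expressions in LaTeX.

F(y) = c y - \frac{4 \cos{\left(\frac{4 y^{3}}{3} + \frac{y^{2}}{3} + 2 y \right)}}{3} - \frac{1}{12 y + 8} + C

Whatever form F(y) takes, F'(y) = f(y) is non-negotiable.
Check: d/dy[c y - \frac{4 \cos{\left(\frac{4 y^{3}}{3} + \frac{y^{2}}{3} + 2 y \right)}}{3} - \frac{1}{12 y + 8}] = \frac{324 c y^{2} + 432 c y + 144 c + 1728 y^{4} \sin{\left(\frac{4 y^{3}}{3} + \frac{y^{2}}{3} + 2 y \right)} + 2592 y^{3} \sin{\left(\frac{4 y^{3}}{3} + \frac{y^{2}}{3} + 2 y \right)} + 2016 y^{2} \sin{\left(\frac{4 y^{3}}{3} + \frac{y^{2}}{3} + 2 y \right)} + 1280 y \sin{\left(\frac{4 y^{3}}{3} + \frac{y^{2}}{3} + 2 y \right)} + 384 \sin{\left(\frac{4 y^{3}}{3} + \frac{y^{2}}{3} + 2 y \right)} + 27}{324 y^{2} + 432 y + 144} = f(y).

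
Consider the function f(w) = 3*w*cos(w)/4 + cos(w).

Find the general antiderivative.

F(w) = 3*w*sin(w)/4 + sin(w) + 3*cos(w)/4 + C

The integrand splits into summands that can be handled one at a time.
Check: d/dw[3*w*sin(w)/4 + sin(w) + 3*cos(w)/4] = 3*w*cos(w)/4 + cos(w) = f(w).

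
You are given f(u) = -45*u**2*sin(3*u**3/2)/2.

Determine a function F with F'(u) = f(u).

An antiderivative is F(u) = 5*cos(3*u**3/2).

The substitution w = 3*u**3/2 works: f is exactly (dF/dw)*(dw/du) for that inner function.
Check: d/du[5*cos(3*u**3/2)] = -45*u**2*sin(3*u**3/2)/2 = f(u).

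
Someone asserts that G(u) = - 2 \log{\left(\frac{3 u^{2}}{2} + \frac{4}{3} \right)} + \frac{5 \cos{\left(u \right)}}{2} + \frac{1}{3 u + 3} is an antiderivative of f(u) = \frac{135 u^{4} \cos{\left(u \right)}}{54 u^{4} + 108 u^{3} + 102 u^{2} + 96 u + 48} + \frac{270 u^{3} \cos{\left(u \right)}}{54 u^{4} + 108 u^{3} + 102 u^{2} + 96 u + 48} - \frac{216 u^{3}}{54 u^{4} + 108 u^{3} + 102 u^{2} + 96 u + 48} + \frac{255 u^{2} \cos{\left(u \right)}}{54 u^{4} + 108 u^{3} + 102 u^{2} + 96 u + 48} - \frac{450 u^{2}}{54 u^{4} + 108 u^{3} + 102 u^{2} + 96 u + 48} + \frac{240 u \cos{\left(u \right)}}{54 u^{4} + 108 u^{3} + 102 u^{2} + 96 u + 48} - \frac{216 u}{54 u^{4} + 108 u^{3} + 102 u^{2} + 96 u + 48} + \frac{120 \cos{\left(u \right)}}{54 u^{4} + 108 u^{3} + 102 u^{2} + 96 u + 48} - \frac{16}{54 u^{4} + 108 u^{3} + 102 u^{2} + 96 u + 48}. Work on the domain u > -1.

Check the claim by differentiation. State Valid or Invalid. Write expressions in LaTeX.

d/du[G] = \frac{- 135 u^{4} \sin{\left(u \right)} - 270 u^{3} \sin{\left(u \right)} - 216 u^{3} - 255 u^{2} \sin{\left(u \right)} - 450 u^{2} - 240 u \sin{\left(u \right)} - 216 u - 120 \sin{\left(u \right)} - 16}{54 u^{4} + 108 u^{3} + 102 u^{2} + 96 u + 48}
d/du[G] - f(u) = - \frac{5 \sin{\left(u \right)}}{2} - \frac{5 \cos{\left(u \right)}}{2} != 0.

Invalid: d/du[G] - f = - \frac{5 \sin{\left(u \right)}}{2} - \frac{5 \cos{\left(u \right)}}{2}, which is not 0.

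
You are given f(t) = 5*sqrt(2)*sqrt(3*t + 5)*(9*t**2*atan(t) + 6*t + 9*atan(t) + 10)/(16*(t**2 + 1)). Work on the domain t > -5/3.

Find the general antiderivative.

F(t) = 5*sqrt(2)*(3*t + 5)**(3/2)*atan(t)/8 + C

f has the shape u'v + uv' for u = 5*(3*t/2 + 5/2)**(3/2)/2 and v = atan(t) — it is the derivative of the product u*v.
Check: d/dt[5*sqrt(2)*(3*t + 5)**(3/2)*atan(t)/8] = (45*sqrt(2)*t**2*sqrt(3*t + 5)*atan(t) + 30*sqrt(2)*t*sqrt(3*t + 5) + 45*sqrt(2)*sqrt(3*t + 5)*atan(t) + 50*sqrt(2)*sqrt(3*t + 5))/(16*t**2 + 16), which equals f(t).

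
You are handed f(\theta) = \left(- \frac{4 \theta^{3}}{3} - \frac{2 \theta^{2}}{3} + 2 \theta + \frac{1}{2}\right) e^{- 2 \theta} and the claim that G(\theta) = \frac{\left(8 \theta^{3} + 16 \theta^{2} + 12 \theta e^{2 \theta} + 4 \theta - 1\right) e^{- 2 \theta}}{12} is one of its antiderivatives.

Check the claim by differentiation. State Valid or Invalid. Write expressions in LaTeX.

d/d\theta[G] = \frac{\left(- 8 \theta^{3} - 4 \theta^{2} + 12 \theta + 6 e^{2 \theta} + 3\right) e^{- 2 \theta}}{6}
d/d\theta[G] - f(\theta) = 1 != 0.

Invalid: d/d\theta[G] - f = 1, which is not 0.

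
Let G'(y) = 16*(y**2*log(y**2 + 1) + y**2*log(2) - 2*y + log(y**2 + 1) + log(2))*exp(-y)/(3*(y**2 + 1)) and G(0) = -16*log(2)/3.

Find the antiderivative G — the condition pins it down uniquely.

G(y) = -16*exp(-y)*log(2*y**2 + 2)/3

Recognize the product-rule pattern: G'(y) = u'v + uv' with u = -16*exp(-y)/3, v = log(2*y**2 + 2), so integration by parts undoes it.
A general antiderivative is -16*exp(-y)*log(2*y**2 + 2)/3 + C.
The condition gives C = -16*log(2)/3 - (-16*log(2)/3) = 0.
So G(y) = -16*exp(-y)*log(2*y**2 + 2)/3.
Check: d/dy[-16*exp(-y)*log(2*y**2 + 2)/3] = (16*y**2*log(y**2 + 1) + 16*y**2*log(2) - 32*y + 16*log(y**2 + 1) + 16*log(2))/(3*y**2*exp(y) + 3*exp(y)), which equals G'(y).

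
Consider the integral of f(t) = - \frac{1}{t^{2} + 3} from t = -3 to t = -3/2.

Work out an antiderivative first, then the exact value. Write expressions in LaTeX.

An antiderivative F(t) passes only if d/dt[F] lands on f(t) exactly.
F(t) = - \frac{\sqrt{3} \operatorname{atan}{\left(\frac{\sqrt{3} t}{3} \right)}}{3} is an antiderivative of f.
Check: d/dt[- \frac{\sqrt{3} \operatorname{atan}{\left(\frac{\sqrt{3} t}{3} \right)}}{3}] = - \frac{1}{t^{2} + 3} = f(t).
F(-3/2) = \frac{\sqrt{3} \operatorname{atan}{\left(\frac{\sqrt{3}}{2} \right)}}{3}; F(-3) = \frac{\sqrt{3} \pi}{9}.
Integral = F(-3/2) - F(-3) = - \frac{\sqrt{3} \pi}{9} + \frac{\sqrt{3} \operatorname{atan}{\left(\frac{\sqrt{3}}{2} \right)}}{3}.

Antiderivative: F(t) = - \frac{\sqrt{3} \operatorname{atan}{\left(\frac{\sqrt{3} t}{3} \right)}}{3}; value = - \frac{\sqrt{3} \pi}{9} + \frac{\sqrt{3} \operatorname{atan}{\left(\frac{\sqrt{3}}{2} \right)}}{3}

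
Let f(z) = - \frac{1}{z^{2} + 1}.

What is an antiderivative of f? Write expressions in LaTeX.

For F(z) to be correct the identity F'(z) - f(z) = 0 must hold.
Check: d/dz[- \operatorname{atan}{\left(z \right)}] = - \frac{1}{z^{2} + 1} = f(z).

An antiderivative is F(z) = - \operatorname{atan}{\left(z \right)}.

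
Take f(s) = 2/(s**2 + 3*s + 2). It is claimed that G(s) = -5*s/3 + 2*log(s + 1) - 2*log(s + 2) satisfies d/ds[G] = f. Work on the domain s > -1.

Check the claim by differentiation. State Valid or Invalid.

Invalid: d/ds[G] - f = -5/3, which is not 0.

d/ds[G] = (-5*s**2 - 15*s - 4)/(3*s**2 + 9*s + 6)
d/ds[G] - f(s) = -5/3 != 0.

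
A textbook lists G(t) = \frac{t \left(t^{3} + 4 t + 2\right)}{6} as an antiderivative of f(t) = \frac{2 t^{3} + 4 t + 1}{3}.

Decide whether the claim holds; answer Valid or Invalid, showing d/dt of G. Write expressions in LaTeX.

Valid - differentiating G returns exactly f.

d/dt[G] = \frac{2 t^{3}}{3} + \frac{4 t}{3} + \frac{1}{3}
This equals f(t) exactly, so the claim holds.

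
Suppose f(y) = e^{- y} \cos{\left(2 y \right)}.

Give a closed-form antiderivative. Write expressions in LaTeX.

An antiderivative is F(y) = \frac{2 e^{- y} \sin{\left(2 y \right)}}{5} - \frac{e^{- y} \cos{\left(2 y \right)}}{5}.

Differentiate the proposed F(y) back; it has to land on f(y) exactly.
Check: d/dy[\frac{2 e^{- y} \sin{\left(2 y \right)}}{5} - \frac{e^{- y} \cos{\left(2 y \right)}}{5}] = e^{- y} \cos{\left(2 y \right)} = f(y).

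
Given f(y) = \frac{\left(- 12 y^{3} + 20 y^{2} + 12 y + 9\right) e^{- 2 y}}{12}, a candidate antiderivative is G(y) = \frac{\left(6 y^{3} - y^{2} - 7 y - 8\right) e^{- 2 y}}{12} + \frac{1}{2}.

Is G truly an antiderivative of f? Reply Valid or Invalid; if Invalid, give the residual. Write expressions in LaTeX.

d/dy[G] = \frac{\left(- 12 y^{3} + 20 y^{2} + 12 y + 9\right) e^{- 2 y}}{12}
This equals f(y) exactly, so the claim holds.

Valid - differentiating G returns exactly f.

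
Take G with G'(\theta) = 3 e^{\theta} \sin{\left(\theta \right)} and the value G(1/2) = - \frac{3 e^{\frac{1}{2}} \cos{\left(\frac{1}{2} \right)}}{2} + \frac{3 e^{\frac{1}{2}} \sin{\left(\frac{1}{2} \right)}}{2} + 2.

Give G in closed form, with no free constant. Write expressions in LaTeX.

Recover the given G'(\theta) by differentiating a candidate G(\theta); any mismatch rules it out.
A general antiderivative is \frac{3 e^{\theta} \sin{\left(\theta \right)}}{2} - \frac{3 e^{\theta} \cos{\left(\theta \right)}}{2} + C.
The condition gives C = - \frac{3 e^{\frac{1}{2}} \cos{\left(\frac{1}{2} \right)}}{2} + \frac{3 e^{\frac{1}{2}} \sin{\left(\frac{1}{2} \right)}}{2} + 2 - (- \frac{3 e^{\frac{1}{2}} \cos{\left(\frac{1}{2} \right)}}{2} + \frac{3 e^{\frac{1}{2}} \sin{\left(\frac{1}{2} \right)}}{2}) = 2.
So G(\theta) = \frac{3 e^{\theta} \sin{\left(\theta \right)} - 3 e^{\theta} \cos{\left(\theta \right)} + 4}{2}.
Check: d/d\theta[\frac{3 e^{\theta} \sin{\left(\theta \right)} - 3 e^{\theta} \cos{\left(\theta \right)} + 4}{2}] = 3 e^{\theta} \sin{\left(\theta \right)} = G'(\theta).

G(\theta) = \frac{3 e^{\theta} \sin{\left(\theta \right)} - 3 e^{\theta} \cos{\left(\theta \right)} + 4}{2}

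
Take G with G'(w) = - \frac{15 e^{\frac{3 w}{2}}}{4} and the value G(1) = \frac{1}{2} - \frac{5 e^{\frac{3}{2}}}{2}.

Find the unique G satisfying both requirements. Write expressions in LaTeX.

G(w) = \frac{1}{2} - \frac{5 e^{\frac{3 w}{2}}}{2}

The proposed G(w) is checked by its d/dw: the result must match the given G'(w).
A general antiderivative is - \frac{5 e^{\frac{3 w}{2}}}{2} + C.
The condition gives C = \frac{1}{2} - \frac{5 e^{\frac{3}{2}}}{2} - (- \frac{5 e^{\frac{3}{2}}}{2}) = \frac{1}{2}.
So G(w) = \frac{1}{2} - \frac{5 e^{\frac{3 w}{2}}}{2}.
Check: d/dw[\frac{1}{2} - \frac{5 e^{\frac{3 w}{2}}}{2}] = - \frac{15 e^{\frac{3 w}{2}}}{4} = G'(w).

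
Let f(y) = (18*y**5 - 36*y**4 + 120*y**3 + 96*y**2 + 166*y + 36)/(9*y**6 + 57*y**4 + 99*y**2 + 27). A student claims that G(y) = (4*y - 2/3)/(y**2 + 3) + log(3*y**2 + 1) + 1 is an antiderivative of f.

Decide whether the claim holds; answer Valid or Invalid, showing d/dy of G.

Valid. The derivative of G reproduces f.

d/dy[G] = (18*y**5 - 36*y**4 + 120*y**3 + 96*y**2 + 166*y + 36)/(9*y**6 + 57*y**4 + 99*y**2 + 27)
This equals f(y) exactly, so the claim holds.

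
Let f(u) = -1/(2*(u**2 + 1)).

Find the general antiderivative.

F(u) = -atan(u)/2 + C

Differentiate the proposed F(u) back; it has to land on f(u) exactly.
Check: d/du[-atan(u)/2] = -1/(2*u**2 + 2), which equals f(u).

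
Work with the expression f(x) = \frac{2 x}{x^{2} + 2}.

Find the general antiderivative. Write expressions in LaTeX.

F(x) = \log{\left(x^{2} + 2 \right)} + C

The substitution u = x^{2} + 2 works: f is exactly (dF/du)*(du/dx) for that inner function.
Check: d/dx[\log{\left(x^{2} + 2 \right)}] = \frac{2 x}{x^{2} + 2} = f(x).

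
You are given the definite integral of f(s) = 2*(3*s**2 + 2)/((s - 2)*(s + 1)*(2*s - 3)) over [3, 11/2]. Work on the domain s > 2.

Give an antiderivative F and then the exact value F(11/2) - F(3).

Antiderivative: F(s) = 28*log(s - 2)/3 - 7*log(s - 3/2) + 2*log(s + 1)/3; value = -23*log(4)/3 + 2*log(13/2)/3 + 7*log(3/2) + 28*log(7/2)/3

Factor the denominator ((s - 2)*(s + 1)*(2*s - 3)) and decompose: f = -14/(2*s - 3) + 2/(3*(s + 1)) + 28/(3*(s - 2)); each piece integrates to a log, atan, or power term.
F(s) = 28*log(s - 2)/3 - 7*log(s - 3/2) + 2*log(s + 1)/3 is an antiderivative of f.
Check: d/ds[28*log(s - 2)/3 - 7*log(s - 3/2) + 2*log(s + 1)/3] = (6*s**2 + 4)/(2*s**3 - 5*s**2 - s + 6), which equals f(s).
F(11/2) = -7*log(4) + 2*log(13/2)/3 + 28*log(7/2)/3; F(3) = -7*log(3/2) + 2*log(4)/3.
Integral = F(11/2) - F(3) = -23*log(4)/3 + 2*log(13/2)/3 + 7*log(3/2) + 28*log(7/2)/3.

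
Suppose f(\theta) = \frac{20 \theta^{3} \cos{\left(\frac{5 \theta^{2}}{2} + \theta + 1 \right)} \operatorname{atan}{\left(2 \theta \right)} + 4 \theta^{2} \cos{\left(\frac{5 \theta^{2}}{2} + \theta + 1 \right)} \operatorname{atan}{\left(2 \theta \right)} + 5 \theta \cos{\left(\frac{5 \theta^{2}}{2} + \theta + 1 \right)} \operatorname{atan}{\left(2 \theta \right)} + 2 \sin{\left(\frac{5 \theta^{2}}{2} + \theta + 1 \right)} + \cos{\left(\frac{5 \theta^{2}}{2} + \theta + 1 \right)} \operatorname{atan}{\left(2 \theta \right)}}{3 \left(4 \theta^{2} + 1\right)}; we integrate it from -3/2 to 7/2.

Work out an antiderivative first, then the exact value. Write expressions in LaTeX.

f has the shape u'v + uv' for u = \frac{\operatorname{atan}{\left(2 \theta \right)}}{3} and v = \sin{\left(\frac{5 \theta^{2}}{2} + \theta + 1 \right)} — it is the derivative of the product u*v.
F(\theta) = \frac{\sin{\left(\frac{5 \theta^{2}}{2} + \theta + 1 \right)} \operatorname{atan}{\left(2 \theta \right)}}{3} is an antiderivative of f.
Check: d/d\theta[\frac{\sin{\left(\frac{5 \theta^{2}}{2} + \theta + 1 \right)} \operatorname{atan}{\left(2 \theta \right)}}{3}] = \frac{20 \theta^{3} \cos{\left(\frac{5 \theta^{2}}{2} + \theta + 1 \right)} \operatorname{atan}{\left(2 \theta \right)} + 4 \theta^{2} \cos{\left(\frac{5 \theta^{2}}{2} + \theta + 1 \right)} \operatorname{atan}{\left(2 \theta \right)} + 5 \theta \cos{\left(\frac{5 \theta^{2}}{2} + \theta + 1 \right)} \operatorname{atan}{\left(2 \theta \right)} + 2 \sin{\left(\frac{5 \theta^{2}}{2} + \theta + 1 \right)} + \cos{\left(\frac{5 \theta^{2}}{2} + \theta + 1 \right)} \operatorname{atan}{\left(2 \theta \right)}}{12 \theta^{2} + 3}, which equals f(\theta).
F(7/2) = \frac{\sin{\left(\frac{281}{8} \right)} \operatorname{atan}{\left(7 \right)}}{3}; F(-3/2) = - \frac{\sin{\left(\frac{41}{8} \right)} \operatorname{atan}{\left(3 \right)}}{3}.
Integral = F(7/2) - F(-3/2) = \frac{\sin{\left(\frac{41}{8} \right)} \operatorname{atan}{\left(3 \right)}}{3} + \frac{\sin{\left(\frac{281}{8} \right)} \operatorname{atan}{\left(7 \right)}}{3}.

Antiderivative: F(\theta) = \frac{\sin{\left(\frac{5 \theta^{2}}{2} + \theta + 1 \right)} \operatorname{atan}{\left(2 \theta \right)}}{3}; value = \frac{\sin{\left(\frac{41}{8} \right)} \operatorname{atan}{\left(3 \right)}}{3} + \frac{\sin{\left(\frac{281}{8} \right)} \operatorname{atan}{\left(7 \right)}}{3}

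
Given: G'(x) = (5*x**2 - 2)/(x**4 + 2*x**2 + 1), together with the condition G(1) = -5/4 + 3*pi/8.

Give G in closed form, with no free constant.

G(x) = -7*x/(2*x**2 + 2) + 3*atan(x)/2 + 1/2

For G(x) to be correct, d/dx[G] must agree with the stated G'(x) identically.
A general antiderivative is -7*x/(2*x**2 + 2) + 3*atan(x)/2 + C.
The condition gives C = -5/4 + 3*pi/8 - (-7/4 + 3*pi/8) = 1/2.
So G(x) = -7*x/(2*x**2 + 2) + 3*atan(x)/2 + 1/2.
Check: d/dx[-7*x/(2*x**2 + 2) + 3*atan(x)/2 + 1/2] = (5*x**2 - 2)/(x**4 + 2*x**2 + 1) = G'(x).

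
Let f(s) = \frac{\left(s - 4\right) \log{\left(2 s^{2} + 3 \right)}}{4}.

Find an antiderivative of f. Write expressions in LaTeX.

An antiderivative is F(s) = \frac{2 s^{2} \log{\left(2 s^{2} + 3 \right)} - 2 s^{2} - 16 s \log{\left(2 s^{2} + 3 \right)} + 32 s + 3 \log{\left(s^{2} + \frac{3}{2} \right)} - 16 \sqrt{6} \operatorname{atan}{\left(\frac{\sqrt{6} s}{3} \right)}}{16}.

A first test for any F(s): its s-derivative must equal f(s) identically.
Check: d/ds[\frac{2 s^{2} \log{\left(2 s^{2} + 3 \right)} - 2 s^{2} - 16 s \log{\left(2 s^{2} + 3 \right)} + 32 s + 3 \log{\left(s^{2} + \frac{3}{2} \right)} - 16 \sqrt{6} \operatorname{atan}{\left(\frac{\sqrt{6} s}{3} \right)}}{16}] = \frac{s \log{\left(2 s^{2} + 3 \right)}}{4} - \log{\left(2 s^{2} + 3 \right)}, which equals f(s).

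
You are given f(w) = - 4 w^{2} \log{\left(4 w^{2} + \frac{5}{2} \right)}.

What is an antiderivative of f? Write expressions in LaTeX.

An antiderivative is F(w) = - \frac{4 w^{3} \log{\left(4 w^{2} + \frac{5}{2} \right)}}{3} + \frac{8 w^{3}}{9} - \frac{5 w}{3} + \frac{5 \sqrt{10} \operatorname{atan}{\left(\frac{2 \sqrt{10} w}{5} \right)}}{12}.

A candidate is checked by its d/dw: the result must match f(w).
Check: d/dw[- \frac{4 w^{3} \log{\left(4 w^{2} + \frac{5}{2} \right)}}{3} + \frac{8 w^{3}}{9} - \frac{5 w}{3} + \frac{5 \sqrt{10} \operatorname{atan}{\left(\frac{2 \sqrt{10} w}{5} \right)}}{12}] = - 4 w^{2} \log{\left(4 w^{2} + \frac{5}{2} \right)} = f(w).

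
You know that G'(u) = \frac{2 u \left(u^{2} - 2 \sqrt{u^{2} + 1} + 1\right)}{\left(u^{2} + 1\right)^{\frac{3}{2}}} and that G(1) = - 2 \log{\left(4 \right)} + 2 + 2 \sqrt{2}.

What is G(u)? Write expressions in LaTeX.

G(u) = 2 \left(\sqrt{u^{2} + 1} - \log{\left(2 u^{2} + 2 \right)} + 1\right)

The proposed G(u) is checked by its d/du: the result must match the given G'(u).
A general antiderivative is 2 \sqrt{u^{2} + 1} - 2 \log{\left(2 u^{2} + 2 \right)} + C.
The condition gives C = - 2 \log{\left(4 \right)} + 2 + 2 \sqrt{2} - (- 2 \log{\left(4 \right)} + 2 \sqrt{2}) = 2.
So G(u) = 2 \left(\sqrt{u^{2} + 1} - \log{\left(2 u^{2} + 2 \right)} + 1\right).
Check: d/du[2 \left(\sqrt{u^{2} + 1} - \log{\left(2 u^{2} + 2 \right)} + 1\right)] = \frac{2 u^{3} - 4 u \sqrt{u^{2} + 1} + 2 u}{u^{2} \sqrt{u^{2} + 1} + \sqrt{u^{2} + 1}}, which equals G'(u).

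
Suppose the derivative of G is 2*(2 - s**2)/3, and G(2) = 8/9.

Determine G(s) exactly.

G(s) = 2*s*(6 - s**2)/9

The proposed G(s) is checked by its d/ds: the result must match the given G'(s).
A general antiderivative is -2*s**3/9 + 4*s/3 + C.
The condition gives C = 8/9 - (8/9) = 0.
So G(s) = 2*s*(6 - s**2)/9.
Check: d/ds[2*s*(6 - s**2)/9] = 4/3 - 2*s**2/3, which equals G'(s).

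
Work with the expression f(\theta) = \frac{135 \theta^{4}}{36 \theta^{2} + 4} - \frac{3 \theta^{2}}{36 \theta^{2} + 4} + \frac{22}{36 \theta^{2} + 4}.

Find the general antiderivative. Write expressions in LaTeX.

The integrand splits into summands that can be handled one at a time.
Check: d/d\theta[\frac{5 \theta^{3}}{4} - \frac{\theta}{2} + 2 \operatorname{atan}{\left(3 \theta \right)}] = \frac{135 \theta^{4} - 3 \theta^{2} + 22}{36 \theta^{2} + 4}, which equals f(\theta).

F(\theta) = \frac{5 \theta^{3}}{4} - \frac{\theta}{2} + 2 \operatorname{atan}{\left(3 \theta \right)} + C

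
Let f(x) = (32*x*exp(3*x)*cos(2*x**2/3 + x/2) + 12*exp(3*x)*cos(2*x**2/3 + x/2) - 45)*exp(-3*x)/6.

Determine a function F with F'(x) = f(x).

For F(x) to be correct the identity F'(x) - f(x) = 0 must hold.
Check: d/dx[(8*exp(3*x)*sin(2*x**2/3 + x/2) + 5)*exp(-3*x)/2] = (32*x*exp(3*x)*cos(2*x**2/3 + x/2) + 12*exp(3*x)*cos(2*x**2/3 + x/2) - 45)*exp(-3*x)/6 = f(x).

An antiderivative is F(x) = (8*exp(3*x)*sin(2*x**2/3 + x/2) + 5)*exp(-3*x)/2.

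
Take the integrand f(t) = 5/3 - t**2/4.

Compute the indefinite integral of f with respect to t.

F(t) = -t**3/12 + 5*t/3 + C

Since d/dt undoes antidifferentiation here, F'(t) = f(t) is required of F(t).
Check: d/dt[-t**3/12 + 5*t/3] = 5/3 - t**2/4 = f(t).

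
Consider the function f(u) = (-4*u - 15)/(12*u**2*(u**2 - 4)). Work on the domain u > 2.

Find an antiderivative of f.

Factor the denominator (12*u**2*(u - 2)*(u + 2)) and decompose: f = 7/(192*(u + 2)) - 23/(192*(u - 2)) + 1/(12*u) + 5/(16*u**2); each piece integrates to a log, atan, or power term.
Check: d/du[(16*u*log(u) - 23*u*log(u - 2) + 7*u*log(u + 2) - 60)/(192*u)] = (-4*u - 15)/(12*u**4 - 48*u**2), which equals f(u).

An antiderivative is F(u) = (16*u*log(u) - 23*u*log(u - 2) + 7*u*log(u + 2) - 60)/(192*u).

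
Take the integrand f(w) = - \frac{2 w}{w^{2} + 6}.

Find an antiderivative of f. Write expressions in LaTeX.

An antiderivative is F(w) = - \log{\left(w^{2} + 6 \right)}.

The substitution u = w^{2} + 6 works: f is exactly (dF/du)*(du/dw) for that inner function.
Check: d/dw[- \log{\left(w^{2} + 6 \right)}] = - \frac{2 w}{w^{2} + 6} = f(w).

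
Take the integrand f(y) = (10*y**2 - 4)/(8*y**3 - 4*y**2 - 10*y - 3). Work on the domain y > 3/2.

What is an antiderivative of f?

Factor the denominator ((2*y - 3)*(2*y + 1)**2) and decompose: f = 43/(32*(2*y + 1)) + 3/(8*(2*y + 1)**2) + 37/(32*(2*y - 3)); each piece integrates to a log, atan, or power term.
Check: d/dy[(74*y*log(y - 3/2) + 86*y*log(y + 1/2) + 37*log(y - 3/2) + 43*log(y + 1/2) - 12)/(128*y + 64)] = (10*y**2 - 4)/(8*y**3 - 4*y**2 - 10*y - 3) = f(y).

An antiderivative is F(y) = (74*y*log(y - 3/2) + 86*y*log(y + 1/2) + 37*log(y - 3/2) + 43*log(y + 1/2) - 12)/(128*y + 64).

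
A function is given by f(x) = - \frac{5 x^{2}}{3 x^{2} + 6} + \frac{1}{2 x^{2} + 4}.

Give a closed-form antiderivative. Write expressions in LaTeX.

An antiderivative is F(x) = - \frac{20 x - 23 \sqrt{2} \operatorname{atan}{\left(\frac{\sqrt{2} x}{2} \right)}}{12}.

The integrand splits into summands that can be handled one at a time.
Check: d/dx[- \frac{20 x - 23 \sqrt{2} \operatorname{atan}{\left(\frac{\sqrt{2} x}{2} \right)}}{12}] = \frac{3 - 10 x^{2}}{6 x^{2} + 12}, which equals f(x).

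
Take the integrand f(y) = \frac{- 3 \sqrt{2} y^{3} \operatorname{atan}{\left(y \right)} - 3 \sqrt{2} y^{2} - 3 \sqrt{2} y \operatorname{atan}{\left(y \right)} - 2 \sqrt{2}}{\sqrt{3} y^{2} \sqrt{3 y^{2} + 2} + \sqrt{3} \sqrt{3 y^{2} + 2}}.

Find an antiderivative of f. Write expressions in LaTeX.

An antiderivative is F(y) = - \frac{\sqrt{6} \sqrt{3 y^{2} + 2} \operatorname{atan}{\left(y \right)}}{3}.

Recognize the product-rule pattern: f = u'v + uv' with u = - \sqrt{2 y^{2} + \frac{4}{3}}, v = \operatorname{atan}{\left(y \right)}, so integration by parts undoes it.
Check: d/dy[- \frac{\sqrt{6} \sqrt{3 y^{2} + 2} \operatorname{atan}{\left(y \right)}}{3}] = \frac{- 3 \sqrt{6} y^{3} \operatorname{atan}{\left(y \right)} - 3 \sqrt{6} y^{2} - 3 \sqrt{6} y \operatorname{atan}{\left(y \right)} - 2 \sqrt{6}}{3 y^{2} \sqrt{3 y^{2} + 2} + 3 \sqrt{3 y^{2} + 2}}, which equals f(y).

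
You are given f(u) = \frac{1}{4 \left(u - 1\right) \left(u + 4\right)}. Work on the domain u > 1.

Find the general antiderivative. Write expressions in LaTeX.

F(u) = \frac{\log{\left(u - 1 \right)}}{20} - \frac{\log{\left(u + 4 \right)}}{20} + C

Factor the denominator (4 \left(u - 1\right) \left(u + 4\right)) and decompose: f = - \frac{1}{20 \left(u + 4\right)} + \frac{1}{20 \left(u - 1\right)}; each piece integrates to a log, atan, or power term.
Check: d/du[\frac{\log{\left(u - 1 \right)}}{20} - \frac{\log{\left(u + 4 \right)}}{20}] = \frac{1}{4 u^{2} + 12 u - 16}, which equals f(u).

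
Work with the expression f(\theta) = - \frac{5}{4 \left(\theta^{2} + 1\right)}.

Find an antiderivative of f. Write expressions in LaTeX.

A first test for any F(\theta): its \theta-derivative must equal f(\theta) identically.
Check: d/d\theta[- \frac{5 \operatorname{atan}{\left(\theta \right)}}{4}] = - \frac{5}{4 \theta^{2} + 4}, which equals f(\theta).

An antiderivative is F(\theta) = - \frac{5 \operatorname{atan}{\left(\theta \right)}}{4}.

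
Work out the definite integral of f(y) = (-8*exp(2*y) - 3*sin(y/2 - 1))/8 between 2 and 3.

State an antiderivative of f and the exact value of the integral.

Whatever form F(y) takes, F'(y) = f(y) is non-negotiable.
F(y) = -exp(2*y)/2 + 3*cos(y/2 - 1)/4 is an antiderivative of f.
Check: d/dy[-exp(2*y)/2 + 3*cos(y/2 - 1)/4] = -exp(2*y) - 3*sin(y/2 - 1)/8, which equals f(y).
F(3) = -exp(6)/2 + 3*cos(1/2)/4; F(2) = 3/4 - exp(4)/2.
Integral = F(3) - F(2) = -exp(6)/2 - 3/4 + 3*cos(1/2)/4 + exp(4)/2.

Antiderivative: F(y) = -exp(2*y)/2 + 3*cos(y/2 - 1)/4; value = -exp(6)/2 - 3/4 + 3*cos(1/2)/4 + exp(4)/2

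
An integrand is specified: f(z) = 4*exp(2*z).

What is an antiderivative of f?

An antiderivative is F(z) = 2*exp(2*z).

A first test for any F(z): its z-derivative must equal f(z) identically.
Check: d/dz[2*exp(2*z)] = 4*exp(2*z) = f(z).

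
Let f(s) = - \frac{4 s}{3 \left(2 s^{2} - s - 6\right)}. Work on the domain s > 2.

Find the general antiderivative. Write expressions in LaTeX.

F(s) = - \frac{8 \log{\left(s - 2 \right)}}{21} - \frac{2 \log{\left(s + \frac{3}{2} \right)}}{7} + C

The denominator factors as 3 \left(s - 2\right) \left(2 s + 3\right); partial fractions split f into directly integrable pieces: - \frac{4}{7 \left(2 s + 3\right)} - \frac{8}{21 \left(s - 2\right)}.
Check: d/ds[- \frac{8 \log{\left(s - 2 \right)}}{21} - \frac{2 \log{\left(s + \frac{3}{2} \right)}}{7}] = - \frac{4 s}{6 s^{2} - 3 s - 18}, which equals f(s).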